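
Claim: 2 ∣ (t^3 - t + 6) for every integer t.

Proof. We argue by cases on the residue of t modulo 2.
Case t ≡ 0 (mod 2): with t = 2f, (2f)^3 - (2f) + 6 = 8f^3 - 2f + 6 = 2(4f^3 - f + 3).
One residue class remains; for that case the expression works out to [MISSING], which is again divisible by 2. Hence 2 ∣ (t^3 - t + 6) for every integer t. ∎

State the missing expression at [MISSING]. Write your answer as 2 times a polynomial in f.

Only t ≡ 1 (mod 2) is unaccounted for. Put t = 2f+1:
(2f+1)^3 - (2f+1) + 6 expands to 8f^3 + 12f^2 + 4f + 6,
and factoring out 2 leaves 2(4f^3 + 6f^2 + 2f + 3).

2(4f^3 + 6f^2 + 2f + 3)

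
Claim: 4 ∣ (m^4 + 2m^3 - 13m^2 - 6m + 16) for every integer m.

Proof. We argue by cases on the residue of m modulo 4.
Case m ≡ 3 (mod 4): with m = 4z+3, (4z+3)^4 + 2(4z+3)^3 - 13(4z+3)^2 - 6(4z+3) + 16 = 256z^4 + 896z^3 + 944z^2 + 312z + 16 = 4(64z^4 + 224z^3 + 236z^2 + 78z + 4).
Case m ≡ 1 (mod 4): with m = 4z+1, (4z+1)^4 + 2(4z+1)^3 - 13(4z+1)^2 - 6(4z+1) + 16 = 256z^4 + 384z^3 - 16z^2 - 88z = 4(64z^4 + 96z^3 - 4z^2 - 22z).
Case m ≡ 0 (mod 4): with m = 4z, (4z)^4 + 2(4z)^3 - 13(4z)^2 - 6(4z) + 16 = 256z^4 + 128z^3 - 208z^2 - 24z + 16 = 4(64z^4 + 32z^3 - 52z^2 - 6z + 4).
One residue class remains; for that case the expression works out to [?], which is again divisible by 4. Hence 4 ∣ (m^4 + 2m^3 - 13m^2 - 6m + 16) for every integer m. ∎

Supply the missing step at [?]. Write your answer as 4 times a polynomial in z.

The residues treated are {3, 1, 0}, so the missing case is m ≡ 2 (mod 4); write m = 4z+2.
Then (4z+2)^4 + 2(4z+2)^3 - 13(4z+2)^2 - 6(4z+2) + 16 = 256z^4 + 640z^3 + 368z^2 - 8z - 16 = 4(64z^4 + 160z^3 + 92z^2 - 2z - 4).

4(64z^4 + 160z^3 + 92z^2 - 2z - 4)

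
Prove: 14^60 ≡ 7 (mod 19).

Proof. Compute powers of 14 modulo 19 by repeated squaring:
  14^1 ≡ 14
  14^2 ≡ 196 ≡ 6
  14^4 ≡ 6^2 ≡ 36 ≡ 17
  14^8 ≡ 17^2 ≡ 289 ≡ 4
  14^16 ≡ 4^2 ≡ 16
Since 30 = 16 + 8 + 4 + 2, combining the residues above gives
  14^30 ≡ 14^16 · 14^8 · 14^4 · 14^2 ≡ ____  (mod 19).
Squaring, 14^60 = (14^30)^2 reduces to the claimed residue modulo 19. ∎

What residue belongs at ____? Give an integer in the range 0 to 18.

Multiply the listed residues: 16 · 4 · 17 · 6 = 64 → 1088 → 6528.
Reducing modulo 19: 6528 = 343·19 + 11, so 14^30 ≡ 11.

11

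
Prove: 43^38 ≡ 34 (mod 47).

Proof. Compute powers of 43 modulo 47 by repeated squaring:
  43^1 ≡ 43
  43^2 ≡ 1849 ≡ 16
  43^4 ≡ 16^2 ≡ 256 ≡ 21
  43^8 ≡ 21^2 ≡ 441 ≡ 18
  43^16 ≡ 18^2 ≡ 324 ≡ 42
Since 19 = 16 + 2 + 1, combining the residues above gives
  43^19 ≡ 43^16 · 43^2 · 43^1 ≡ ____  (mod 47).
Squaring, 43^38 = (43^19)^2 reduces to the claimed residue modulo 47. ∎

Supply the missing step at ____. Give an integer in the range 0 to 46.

38

43^16 · 43^2 · 43^1 ≡ 42 · 16 · 43 = 28896.
28896 mod 47 = 38, so 43^19 ≡ 38 (mod 47).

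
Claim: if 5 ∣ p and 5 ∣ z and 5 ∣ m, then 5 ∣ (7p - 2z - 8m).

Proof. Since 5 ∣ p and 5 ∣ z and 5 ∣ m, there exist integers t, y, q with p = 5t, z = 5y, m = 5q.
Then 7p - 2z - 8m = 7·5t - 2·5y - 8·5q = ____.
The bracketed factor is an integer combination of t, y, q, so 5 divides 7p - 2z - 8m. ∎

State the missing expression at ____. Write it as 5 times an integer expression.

5(-8q + 7t - 2y)

Pull the common 5 out of every term: 7·5t - 2·5y - 8·5q = 5(-8q + 7t - 2y).
-8q + 7t - 2y is an integer, which exhibits the divisibility.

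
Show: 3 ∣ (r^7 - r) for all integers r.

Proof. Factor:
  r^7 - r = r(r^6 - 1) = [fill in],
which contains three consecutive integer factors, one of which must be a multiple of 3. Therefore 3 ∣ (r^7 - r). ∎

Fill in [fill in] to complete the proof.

r^6 - 1 = (r^2 - 1)(r^4 + r^2 + 1), and r^2 - 1 = (r-1)(r+1).
So r(r^6 - 1) = (r - 1)r(r + 1)(r^4 + r^2 + 1).

(r - 1)r(r + 1)(r^4 + r^2 + 1)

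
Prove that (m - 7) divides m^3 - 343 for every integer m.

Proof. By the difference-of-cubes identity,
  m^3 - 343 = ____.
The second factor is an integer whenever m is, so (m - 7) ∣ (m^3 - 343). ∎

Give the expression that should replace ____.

a^3 - b^3 = (a - b)(a^2 + ab + b^2). With a = m, b = 7:
m^3 - 343 = (m - 7)(m^2 + 7m + 49).

(m - 7)(m^2 + 7m + 49)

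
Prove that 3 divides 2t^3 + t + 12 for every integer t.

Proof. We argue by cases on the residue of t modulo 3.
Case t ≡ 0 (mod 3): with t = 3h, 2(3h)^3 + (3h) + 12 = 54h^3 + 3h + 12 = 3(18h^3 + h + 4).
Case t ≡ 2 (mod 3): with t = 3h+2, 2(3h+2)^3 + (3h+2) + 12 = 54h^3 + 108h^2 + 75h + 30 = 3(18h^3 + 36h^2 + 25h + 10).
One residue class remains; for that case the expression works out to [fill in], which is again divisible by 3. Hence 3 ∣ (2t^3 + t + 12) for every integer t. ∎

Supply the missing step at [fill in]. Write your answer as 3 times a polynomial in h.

Only t ≡ 1 (mod 3) is unaccounted for. Put t = 3h+1:
2(3h+1)^3 + (3h+1) + 12 expands to 54h^3 + 54h^2 + 21h + 15,
and factoring out 3 leaves 3(18h^3 + 18h^2 + 7h + 5).

3(18h^3 + 18h^2 + 7h + 5)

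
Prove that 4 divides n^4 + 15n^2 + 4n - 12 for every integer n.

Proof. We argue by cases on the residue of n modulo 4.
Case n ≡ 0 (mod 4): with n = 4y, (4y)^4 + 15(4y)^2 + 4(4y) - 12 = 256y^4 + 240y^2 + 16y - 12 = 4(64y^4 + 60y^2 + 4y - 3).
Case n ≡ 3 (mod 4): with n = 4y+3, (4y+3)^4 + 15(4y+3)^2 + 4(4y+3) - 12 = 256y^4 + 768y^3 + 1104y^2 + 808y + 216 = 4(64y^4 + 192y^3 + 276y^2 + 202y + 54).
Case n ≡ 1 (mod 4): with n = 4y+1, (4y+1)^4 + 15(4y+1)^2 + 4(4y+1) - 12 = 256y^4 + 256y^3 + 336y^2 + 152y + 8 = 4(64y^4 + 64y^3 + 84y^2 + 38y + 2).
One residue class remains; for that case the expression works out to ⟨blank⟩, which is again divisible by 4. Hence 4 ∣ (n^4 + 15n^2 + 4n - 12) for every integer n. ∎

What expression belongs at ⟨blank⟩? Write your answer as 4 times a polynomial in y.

The residues treated are {0, 3, 1}, so the missing case is n ≡ 2 (mod 4); write n = 4y+2.
Then (4y+2)^4 + 15(4y+2)^2 + 4(4y+2) - 12 = 256y^4 + 512y^3 + 624y^2 + 384y + 72 = 4(64y^4 + 128y^3 + 156y^2 + 96y + 18).

4(64y^4 + 128y^3 + 156y^2 + 96y + 18)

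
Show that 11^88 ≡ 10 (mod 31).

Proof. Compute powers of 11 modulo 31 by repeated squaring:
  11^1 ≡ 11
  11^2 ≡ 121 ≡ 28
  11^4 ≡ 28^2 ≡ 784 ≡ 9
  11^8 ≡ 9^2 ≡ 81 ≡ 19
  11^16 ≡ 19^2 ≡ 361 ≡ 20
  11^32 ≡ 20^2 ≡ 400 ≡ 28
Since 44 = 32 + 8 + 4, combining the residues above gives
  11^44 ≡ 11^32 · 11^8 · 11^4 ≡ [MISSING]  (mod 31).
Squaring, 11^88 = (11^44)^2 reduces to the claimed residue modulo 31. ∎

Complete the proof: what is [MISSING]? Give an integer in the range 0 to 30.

14

Multiply the listed residues: 28 · 19 · 9 = 532 → 4788.
Reducing modulo 31: 4788 = 154·31 + 14, so 11^44 ≡ 14.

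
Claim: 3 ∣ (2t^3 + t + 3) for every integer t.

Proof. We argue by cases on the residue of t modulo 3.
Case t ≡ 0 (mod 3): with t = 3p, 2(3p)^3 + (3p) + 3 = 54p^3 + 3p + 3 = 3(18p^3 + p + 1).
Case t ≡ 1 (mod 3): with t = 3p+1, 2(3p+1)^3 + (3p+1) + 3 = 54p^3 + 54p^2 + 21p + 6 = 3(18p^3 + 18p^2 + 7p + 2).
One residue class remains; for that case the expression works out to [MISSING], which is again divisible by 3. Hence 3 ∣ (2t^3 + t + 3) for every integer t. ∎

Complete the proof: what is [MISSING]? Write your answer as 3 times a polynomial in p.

Only t ≡ 2 (mod 3) is unaccounted for. Put t = 3p+2:
2(3p+2)^3 + (3p+2) + 3 expands to 54p^3 + 108p^2 + 75p + 21,
and factoring out 3 leaves 3(18p^3 + 36p^2 + 25p + 7).

3(18p^3 + 36p^2 + 25p + 7)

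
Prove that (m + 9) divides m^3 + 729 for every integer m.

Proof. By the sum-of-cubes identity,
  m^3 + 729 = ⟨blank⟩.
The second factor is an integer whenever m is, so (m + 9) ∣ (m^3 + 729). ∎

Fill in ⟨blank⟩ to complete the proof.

a^3 + b^3 = (a + b)(a^2 - ab + b^2). With a = m, b = 9:
m^3 + 729 = (m + 9)(m^2 - 9m + 81).

(m + 9)(m^2 - 9m + 81)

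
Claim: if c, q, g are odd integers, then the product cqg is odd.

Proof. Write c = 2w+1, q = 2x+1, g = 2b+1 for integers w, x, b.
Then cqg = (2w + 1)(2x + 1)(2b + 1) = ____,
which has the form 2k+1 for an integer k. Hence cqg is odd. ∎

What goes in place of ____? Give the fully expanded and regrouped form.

(2w + 1)(2x + 1)(2b + 1) = 8bwx + 4bw + 4bx + 2b + 4wx + 2w + 2x + 1
= 2(4bwx + 2bw + 2bx + b + 2wx + w + x) + 1.
Since 4bwx + 2bw + 2bx + b + 2wx + w + x is an integer, the product is of the form 2k+1 for an integer k.

2(4bwx + 2bw + 2bx + b + 2wx + w + x) + 1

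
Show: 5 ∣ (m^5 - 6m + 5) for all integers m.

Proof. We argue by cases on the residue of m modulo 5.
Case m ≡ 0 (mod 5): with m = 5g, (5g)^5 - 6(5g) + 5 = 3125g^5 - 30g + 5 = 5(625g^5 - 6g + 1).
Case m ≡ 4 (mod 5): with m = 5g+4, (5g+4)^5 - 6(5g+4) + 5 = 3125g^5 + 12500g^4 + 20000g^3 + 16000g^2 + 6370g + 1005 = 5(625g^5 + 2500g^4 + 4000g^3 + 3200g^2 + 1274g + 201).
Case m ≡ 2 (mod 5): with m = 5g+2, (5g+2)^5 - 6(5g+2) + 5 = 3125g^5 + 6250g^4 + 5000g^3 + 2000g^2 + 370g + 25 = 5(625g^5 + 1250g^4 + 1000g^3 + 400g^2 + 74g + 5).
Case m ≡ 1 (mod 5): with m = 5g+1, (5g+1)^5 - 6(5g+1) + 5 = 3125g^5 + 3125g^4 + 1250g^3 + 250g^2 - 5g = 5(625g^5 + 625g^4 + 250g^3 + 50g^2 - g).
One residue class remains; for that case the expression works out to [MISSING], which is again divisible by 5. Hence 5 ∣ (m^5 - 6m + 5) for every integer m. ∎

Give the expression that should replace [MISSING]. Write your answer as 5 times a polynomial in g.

5(625g^5 + 1875g^4 + 2250g^3 + 1350g^2 + 399g + 46)

Only m ≡ 3 (mod 5) is unaccounted for. Put m = 5g+3:
(5g+3)^5 - 6(5g+3) + 5 expands to 3125g^5 + 9375g^4 + 11250g^3 + 6750g^2 + 1995g + 230,
and factoring out 5 leaves 5(625g^5 + 1875g^4 + 2250g^3 + 1350g^2 + 399g + 46).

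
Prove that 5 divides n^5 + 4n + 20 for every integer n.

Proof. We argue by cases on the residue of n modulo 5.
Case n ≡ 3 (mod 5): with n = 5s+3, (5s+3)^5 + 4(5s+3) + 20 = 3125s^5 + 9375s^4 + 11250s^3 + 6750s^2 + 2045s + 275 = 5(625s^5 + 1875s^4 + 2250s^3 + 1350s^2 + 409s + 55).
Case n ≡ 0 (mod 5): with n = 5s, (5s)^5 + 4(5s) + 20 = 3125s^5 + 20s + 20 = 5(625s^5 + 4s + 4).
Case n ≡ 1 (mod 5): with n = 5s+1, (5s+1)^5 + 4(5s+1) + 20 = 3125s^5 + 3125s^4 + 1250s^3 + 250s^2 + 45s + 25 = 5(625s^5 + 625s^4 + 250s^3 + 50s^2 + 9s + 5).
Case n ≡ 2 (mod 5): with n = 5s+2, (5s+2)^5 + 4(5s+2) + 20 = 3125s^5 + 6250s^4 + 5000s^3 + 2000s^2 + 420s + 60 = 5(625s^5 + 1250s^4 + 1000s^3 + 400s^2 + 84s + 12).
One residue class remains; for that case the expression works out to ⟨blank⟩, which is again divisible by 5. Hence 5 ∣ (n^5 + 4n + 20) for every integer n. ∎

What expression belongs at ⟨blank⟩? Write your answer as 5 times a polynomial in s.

5(625s^5 + 2500s^4 + 4000s^3 + 3200s^2 + 1284s + 212)

The residues treated are {3, 0, 1, 2}, so the missing case is n ≡ 4 (mod 5); write n = 5s+4.
Then (5s+4)^5 + 4(5s+4) + 20 = 3125s^5 + 12500s^4 + 20000s^3 + 16000s^2 + 6420s + 1060 = 5(625s^5 + 2500s^4 + 4000s^3 + 3200s^2 + 1284s + 212).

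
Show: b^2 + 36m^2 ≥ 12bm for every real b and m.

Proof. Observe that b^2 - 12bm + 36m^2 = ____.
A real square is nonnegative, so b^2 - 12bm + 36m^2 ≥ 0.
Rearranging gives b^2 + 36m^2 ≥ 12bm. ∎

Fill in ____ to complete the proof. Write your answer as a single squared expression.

(b - 6m)^2

The leading and trailing coefficients are 1^2 and 6^2, and 12 = 2·1·6, so the trinomial is (b - 6m)^2.
Hence b^2 - 12bm + 36m^2 ≥ 0.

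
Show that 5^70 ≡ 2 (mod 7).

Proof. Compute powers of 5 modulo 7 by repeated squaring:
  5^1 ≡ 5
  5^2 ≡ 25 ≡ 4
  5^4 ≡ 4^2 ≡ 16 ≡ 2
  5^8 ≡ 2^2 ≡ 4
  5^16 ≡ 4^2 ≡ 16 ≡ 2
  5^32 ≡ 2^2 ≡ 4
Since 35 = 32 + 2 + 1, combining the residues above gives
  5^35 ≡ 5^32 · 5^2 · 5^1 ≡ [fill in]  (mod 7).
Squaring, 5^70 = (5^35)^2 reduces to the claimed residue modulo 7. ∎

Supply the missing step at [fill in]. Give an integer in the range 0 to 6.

5^32 · 5^2 · 5^1 ≡ 4 · 4 · 5 = 80.
80 mod 7 = 3, so 5^35 ≡ 3 (mod 7).

3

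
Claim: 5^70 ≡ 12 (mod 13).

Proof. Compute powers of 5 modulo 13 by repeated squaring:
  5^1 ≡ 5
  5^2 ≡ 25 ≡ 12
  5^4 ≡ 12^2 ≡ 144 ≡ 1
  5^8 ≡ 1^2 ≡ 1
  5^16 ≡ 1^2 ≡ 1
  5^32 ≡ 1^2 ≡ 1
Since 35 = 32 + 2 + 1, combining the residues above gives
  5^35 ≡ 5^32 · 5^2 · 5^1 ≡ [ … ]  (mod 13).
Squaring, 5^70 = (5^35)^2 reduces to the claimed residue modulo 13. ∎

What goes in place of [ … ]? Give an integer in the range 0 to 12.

8

5^32 · 5^2 · 5^1 ≡ 1 · 12 · 5 = 60.
60 mod 13 = 8, so 5^35 ≡ 8 (mod 13).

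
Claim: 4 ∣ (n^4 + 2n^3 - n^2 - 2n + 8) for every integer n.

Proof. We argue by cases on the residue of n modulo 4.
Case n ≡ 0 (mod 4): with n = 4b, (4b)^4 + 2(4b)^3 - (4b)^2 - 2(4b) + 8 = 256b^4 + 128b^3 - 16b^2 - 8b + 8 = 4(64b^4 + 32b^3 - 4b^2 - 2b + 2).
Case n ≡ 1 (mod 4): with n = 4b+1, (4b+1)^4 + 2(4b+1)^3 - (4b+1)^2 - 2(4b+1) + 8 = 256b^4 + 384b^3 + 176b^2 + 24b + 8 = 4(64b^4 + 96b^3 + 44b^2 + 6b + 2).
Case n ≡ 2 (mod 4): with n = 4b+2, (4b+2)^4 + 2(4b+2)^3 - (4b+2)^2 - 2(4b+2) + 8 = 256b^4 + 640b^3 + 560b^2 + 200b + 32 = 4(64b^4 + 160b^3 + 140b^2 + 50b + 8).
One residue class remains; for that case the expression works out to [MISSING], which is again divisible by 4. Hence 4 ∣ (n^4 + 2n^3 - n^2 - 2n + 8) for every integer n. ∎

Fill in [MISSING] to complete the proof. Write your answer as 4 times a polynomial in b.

The residues treated are {0, 1, 2}, so the missing case is n ≡ 3 (mod 4); write n = 4b+3.
Then (4b+3)^4 + 2(4b+3)^3 - (4b+3)^2 - 2(4b+3) + 8 = 256b^4 + 896b^3 + 1136b^2 + 616b + 128 = 4(64b^4 + 224b^3 + 284b^2 + 154b + 32).

4(64b^4 + 224b^3 + 284b^2 + 154b + 32)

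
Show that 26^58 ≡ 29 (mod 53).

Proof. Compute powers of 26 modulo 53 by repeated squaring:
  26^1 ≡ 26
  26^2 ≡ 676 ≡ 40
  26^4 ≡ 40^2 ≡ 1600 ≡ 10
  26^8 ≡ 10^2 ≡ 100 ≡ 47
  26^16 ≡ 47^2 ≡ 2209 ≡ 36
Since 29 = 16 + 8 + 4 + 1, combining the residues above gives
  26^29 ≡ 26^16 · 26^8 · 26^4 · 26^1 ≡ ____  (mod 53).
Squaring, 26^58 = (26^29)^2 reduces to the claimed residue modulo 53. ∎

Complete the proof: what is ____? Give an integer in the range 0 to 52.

20

Multiply the listed residues: 36 · 47 · 10 · 26 = 1692 → 16920 → 439920.
Reducing modulo 53: 439920 = 8300·53 + 20, so 26^29 ≡ 20.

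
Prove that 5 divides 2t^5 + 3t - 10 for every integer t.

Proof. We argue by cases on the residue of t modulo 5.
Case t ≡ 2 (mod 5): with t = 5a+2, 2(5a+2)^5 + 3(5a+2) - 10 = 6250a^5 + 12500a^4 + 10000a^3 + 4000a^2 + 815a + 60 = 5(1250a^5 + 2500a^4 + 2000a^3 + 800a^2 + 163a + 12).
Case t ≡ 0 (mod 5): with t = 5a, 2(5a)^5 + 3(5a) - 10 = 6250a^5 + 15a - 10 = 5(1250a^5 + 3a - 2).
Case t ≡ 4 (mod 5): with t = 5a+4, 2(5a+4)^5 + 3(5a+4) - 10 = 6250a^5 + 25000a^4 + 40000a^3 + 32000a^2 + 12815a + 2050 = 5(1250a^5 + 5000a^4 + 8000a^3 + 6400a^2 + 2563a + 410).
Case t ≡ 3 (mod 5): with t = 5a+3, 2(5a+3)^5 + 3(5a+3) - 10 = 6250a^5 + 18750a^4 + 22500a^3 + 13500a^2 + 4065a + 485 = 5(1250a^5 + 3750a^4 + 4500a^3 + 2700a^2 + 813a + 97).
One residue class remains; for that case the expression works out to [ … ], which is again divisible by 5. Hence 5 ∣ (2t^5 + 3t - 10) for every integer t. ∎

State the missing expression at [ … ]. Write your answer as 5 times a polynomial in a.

5(1250a^5 + 1250a^4 + 500a^3 + 100a^2 + 13a - 1)

The residues treated are {2, 0, 4, 3}, so the missing case is t ≡ 1 (mod 5); write t = 5a+1.
Then 2(5a+1)^5 + 3(5a+1) - 10 = 6250a^5 + 6250a^4 + 2500a^3 + 500a^2 + 65a - 5 = 5(1250a^5 + 1250a^4 + 500a^3 + 100a^2 + 13a - 1).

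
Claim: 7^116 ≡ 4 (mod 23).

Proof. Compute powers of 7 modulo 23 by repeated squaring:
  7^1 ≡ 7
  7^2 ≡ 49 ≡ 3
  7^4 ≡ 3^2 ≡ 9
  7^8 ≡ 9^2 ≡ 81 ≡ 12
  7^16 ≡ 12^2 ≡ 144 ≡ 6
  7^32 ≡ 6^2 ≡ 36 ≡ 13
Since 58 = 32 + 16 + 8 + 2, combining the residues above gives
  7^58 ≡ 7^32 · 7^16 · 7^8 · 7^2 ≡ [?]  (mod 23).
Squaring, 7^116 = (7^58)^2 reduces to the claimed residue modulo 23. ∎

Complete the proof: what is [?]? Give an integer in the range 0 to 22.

7^32 · 7^16 · 7^8 · 7^2 ≡ 13 · 6 · 12 · 3 = 2808.
2808 mod 23 = 2, so 7^58 ≡ 2 (mod 23).

2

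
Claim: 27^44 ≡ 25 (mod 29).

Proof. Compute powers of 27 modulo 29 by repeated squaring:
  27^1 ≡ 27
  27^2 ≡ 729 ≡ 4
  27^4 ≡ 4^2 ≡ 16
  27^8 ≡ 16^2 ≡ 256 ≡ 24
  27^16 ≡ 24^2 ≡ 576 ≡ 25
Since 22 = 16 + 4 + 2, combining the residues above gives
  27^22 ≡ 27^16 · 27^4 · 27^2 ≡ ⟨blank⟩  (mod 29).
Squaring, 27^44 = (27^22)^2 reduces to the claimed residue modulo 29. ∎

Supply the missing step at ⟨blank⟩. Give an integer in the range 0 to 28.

Multiply the listed residues: 25 · 16 · 4 = 400 → 1600.
Reducing modulo 29: 1600 = 55·29 + 5, so 27^22 ≡ 5.

5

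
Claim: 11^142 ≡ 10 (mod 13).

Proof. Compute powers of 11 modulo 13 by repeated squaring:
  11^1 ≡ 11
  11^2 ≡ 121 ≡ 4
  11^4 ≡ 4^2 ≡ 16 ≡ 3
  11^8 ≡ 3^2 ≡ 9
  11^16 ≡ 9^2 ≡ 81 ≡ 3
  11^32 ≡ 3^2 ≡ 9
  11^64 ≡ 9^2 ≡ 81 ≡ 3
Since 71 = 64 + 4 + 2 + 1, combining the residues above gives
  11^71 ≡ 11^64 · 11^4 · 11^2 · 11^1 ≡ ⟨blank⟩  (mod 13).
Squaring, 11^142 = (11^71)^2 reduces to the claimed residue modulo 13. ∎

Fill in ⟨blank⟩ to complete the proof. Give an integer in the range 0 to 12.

Multiply the listed residues: 3 · 3 · 4 · 11 = 9 → 36 → 396.
Reducing modulo 13: 396 = 30·13 + 6, so 11^71 ≡ 6.

6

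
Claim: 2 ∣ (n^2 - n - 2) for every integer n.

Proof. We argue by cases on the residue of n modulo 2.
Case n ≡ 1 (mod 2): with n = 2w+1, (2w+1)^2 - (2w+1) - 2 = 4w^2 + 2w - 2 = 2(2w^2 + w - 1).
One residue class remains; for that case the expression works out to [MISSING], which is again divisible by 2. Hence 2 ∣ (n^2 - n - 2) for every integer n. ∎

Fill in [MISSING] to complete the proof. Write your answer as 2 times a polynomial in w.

Only n ≡ 0 (mod 2) is unaccounted for. Put n = 2w:
(2w)^2 - (2w) - 2 expands to 4w^2 - 2w - 2,
and factoring out 2 leaves 2(2w^2 - w - 1).

2(2w^2 - w - 1)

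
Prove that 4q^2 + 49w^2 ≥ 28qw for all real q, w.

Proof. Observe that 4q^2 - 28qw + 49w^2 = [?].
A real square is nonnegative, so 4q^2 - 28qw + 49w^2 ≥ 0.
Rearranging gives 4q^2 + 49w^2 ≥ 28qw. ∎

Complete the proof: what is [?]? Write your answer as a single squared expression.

(2q - 7w)^2

The leading and trailing coefficients are 2^2 and 7^2, and 28 = 2·2·7, so the trinomial is (2q - 7w)^2.
Hence 4q^2 - 28qw + 49w^2 ≥ 0.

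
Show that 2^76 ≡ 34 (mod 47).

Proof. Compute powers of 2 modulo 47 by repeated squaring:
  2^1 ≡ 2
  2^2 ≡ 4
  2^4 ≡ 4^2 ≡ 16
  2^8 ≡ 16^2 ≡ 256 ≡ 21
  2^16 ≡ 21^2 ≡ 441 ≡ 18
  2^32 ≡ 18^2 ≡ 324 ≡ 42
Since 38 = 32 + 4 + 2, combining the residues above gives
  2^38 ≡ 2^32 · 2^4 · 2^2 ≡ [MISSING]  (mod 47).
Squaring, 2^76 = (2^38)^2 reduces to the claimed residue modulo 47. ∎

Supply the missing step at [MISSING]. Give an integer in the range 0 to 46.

2^32 · 2^4 · 2^2 ≡ 42 · 16 · 4 = 2688.
2688 mod 47 = 9, so 2^38 ≡ 9 (mod 47).

9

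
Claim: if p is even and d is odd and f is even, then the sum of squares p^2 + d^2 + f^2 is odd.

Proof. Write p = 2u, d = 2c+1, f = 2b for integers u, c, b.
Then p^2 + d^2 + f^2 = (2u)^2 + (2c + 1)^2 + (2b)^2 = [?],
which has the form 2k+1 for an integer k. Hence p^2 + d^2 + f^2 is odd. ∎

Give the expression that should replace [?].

Expanding: (2u)^2 + (2c + 1)^2 + (2b)^2 = 4b^2 + 4c^2 + 4c + 4u^2 + 1.
Every term except the constant is even, so this is 2(2b^2 + 2c^2 + 2c + 2u^2) + 1,
and 2b^2 + 2c^2 + 2c + 2u^2 ∈ ℤ gives the required form.

2(2b^2 + 2c^2 + 2c + 2u^2) + 1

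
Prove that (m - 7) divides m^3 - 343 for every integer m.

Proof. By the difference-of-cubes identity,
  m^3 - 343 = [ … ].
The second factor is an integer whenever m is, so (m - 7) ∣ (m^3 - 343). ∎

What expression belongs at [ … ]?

(m - 7)(m^2 + 7m + 49)

a^3 - b^3 = (a - b)(a^2 + ab + b^2). With a = m, b = 7:
m^3 - 343 = (m - 7)(m^2 + 7m + 49).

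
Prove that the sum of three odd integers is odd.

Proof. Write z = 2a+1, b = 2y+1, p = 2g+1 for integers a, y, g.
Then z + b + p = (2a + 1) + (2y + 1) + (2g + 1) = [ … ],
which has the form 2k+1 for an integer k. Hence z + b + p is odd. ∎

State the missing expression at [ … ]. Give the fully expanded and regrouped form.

2(a + g + y + 1) + 1

(2a + 1) + (2y + 1) + (2g + 1) = 2a + 2g + 2y + 3
= 2(a + g + y + 1) + 1.
Since a + g + y + 1 is an integer, the sum is of the form 2k+1 for an integer k.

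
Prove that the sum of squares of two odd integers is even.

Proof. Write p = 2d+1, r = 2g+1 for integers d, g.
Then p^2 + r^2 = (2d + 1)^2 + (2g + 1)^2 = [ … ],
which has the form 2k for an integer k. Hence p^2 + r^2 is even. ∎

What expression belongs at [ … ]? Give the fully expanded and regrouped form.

2(2d^2 + 2d + 2g^2 + 2g + 1)

Expanding: (2d + 1)^2 + (2g + 1)^2 = 4d^2 + 4d + 4g^2 + 4g + 2.
Every term is even; pulling out the factor of 2 gives 2(2d^2 + 2d + 2g^2 + 2g + 1).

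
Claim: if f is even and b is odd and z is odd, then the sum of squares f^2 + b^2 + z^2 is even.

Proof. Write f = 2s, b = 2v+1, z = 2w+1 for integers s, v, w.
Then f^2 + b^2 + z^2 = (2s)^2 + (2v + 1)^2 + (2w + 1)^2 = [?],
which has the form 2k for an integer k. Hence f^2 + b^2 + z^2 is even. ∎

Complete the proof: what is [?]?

(2s)^2 + (2v + 1)^2 + (2w + 1)^2 = 4s^2 + 4v^2 + 4v + 4w^2 + 4w + 2
= 2(2s^2 + 2v^2 + 2v + 2w^2 + 2w + 1).
Since 2s^2 + 2v^2 + 2v + 2w^2 + 2w + 1 is an integer, the sum of squares is of the form 2k for an integer k.

2(2s^2 + 2v^2 + 2v + 2w^2 + 2w + 1)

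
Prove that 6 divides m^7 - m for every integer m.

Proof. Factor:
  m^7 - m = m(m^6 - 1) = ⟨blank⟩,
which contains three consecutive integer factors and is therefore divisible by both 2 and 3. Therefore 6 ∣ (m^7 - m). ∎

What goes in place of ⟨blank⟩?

(m - 1)m(m + 1)(m^4 + m^2 + 1)

m^6 - 1 = (m^2 - 1)(m^4 + m^2 + 1), and m^2 - 1 = (m-1)(m+1).
So m(m^6 - 1) = (m - 1)m(m + 1)(m^4 + m^2 + 1).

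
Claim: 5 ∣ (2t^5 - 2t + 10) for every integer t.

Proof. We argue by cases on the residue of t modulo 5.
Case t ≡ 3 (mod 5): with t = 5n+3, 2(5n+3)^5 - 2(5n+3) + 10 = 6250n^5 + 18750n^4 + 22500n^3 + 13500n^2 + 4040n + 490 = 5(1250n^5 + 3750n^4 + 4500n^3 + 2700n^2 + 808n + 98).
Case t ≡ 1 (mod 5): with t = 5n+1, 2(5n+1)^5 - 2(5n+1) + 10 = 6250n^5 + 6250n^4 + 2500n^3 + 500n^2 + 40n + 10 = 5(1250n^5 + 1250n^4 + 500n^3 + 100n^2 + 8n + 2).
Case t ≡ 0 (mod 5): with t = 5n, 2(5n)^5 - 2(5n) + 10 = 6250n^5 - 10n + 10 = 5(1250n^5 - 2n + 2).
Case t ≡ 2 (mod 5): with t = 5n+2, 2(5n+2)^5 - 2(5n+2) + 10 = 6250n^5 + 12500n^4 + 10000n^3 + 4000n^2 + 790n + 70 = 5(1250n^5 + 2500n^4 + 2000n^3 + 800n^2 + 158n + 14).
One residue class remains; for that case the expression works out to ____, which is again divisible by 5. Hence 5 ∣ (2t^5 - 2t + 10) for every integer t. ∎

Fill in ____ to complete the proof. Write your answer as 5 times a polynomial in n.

The residues treated are {3, 1, 0, 2}, so the missing case is t ≡ 4 (mod 5); write t = 5n+4.
Then 2(5n+4)^5 - 2(5n+4) + 10 = 6250n^5 + 25000n^4 + 40000n^3 + 32000n^2 + 12790n + 2050 = 5(1250n^5 + 5000n^4 + 8000n^3 + 6400n^2 + 2558n + 410).

5(1250n^5 + 5000n^4 + 8000n^3 + 6400n^2 + 2558n + 410)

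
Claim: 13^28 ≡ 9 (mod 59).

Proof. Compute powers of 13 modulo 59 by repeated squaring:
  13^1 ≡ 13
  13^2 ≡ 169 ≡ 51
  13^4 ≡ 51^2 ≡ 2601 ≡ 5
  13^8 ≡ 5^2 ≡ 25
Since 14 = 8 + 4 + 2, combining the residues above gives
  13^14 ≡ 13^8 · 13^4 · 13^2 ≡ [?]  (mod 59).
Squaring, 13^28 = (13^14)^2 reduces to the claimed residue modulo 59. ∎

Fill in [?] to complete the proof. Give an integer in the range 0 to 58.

Multiply the listed residues: 25 · 5 · 51 = 125 → 6375.
Reducing modulo 59: 6375 = 108·59 + 3, so 13^14 ≡ 3.

3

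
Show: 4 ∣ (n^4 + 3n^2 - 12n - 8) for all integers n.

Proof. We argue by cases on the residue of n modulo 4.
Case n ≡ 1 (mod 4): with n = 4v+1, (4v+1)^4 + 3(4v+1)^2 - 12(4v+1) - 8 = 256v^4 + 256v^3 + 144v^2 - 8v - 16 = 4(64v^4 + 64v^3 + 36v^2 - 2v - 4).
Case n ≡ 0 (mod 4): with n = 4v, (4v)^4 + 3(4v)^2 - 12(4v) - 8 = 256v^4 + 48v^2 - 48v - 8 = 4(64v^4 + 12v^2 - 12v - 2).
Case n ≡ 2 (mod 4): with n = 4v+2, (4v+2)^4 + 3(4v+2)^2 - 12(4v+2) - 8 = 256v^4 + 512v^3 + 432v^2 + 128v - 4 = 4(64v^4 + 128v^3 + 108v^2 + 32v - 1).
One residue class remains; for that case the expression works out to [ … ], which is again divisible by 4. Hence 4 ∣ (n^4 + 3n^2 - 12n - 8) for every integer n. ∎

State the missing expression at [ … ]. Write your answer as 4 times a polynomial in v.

4(64v^4 + 192v^3 + 228v^2 + 114v + 16)

Only n ≡ 3 (mod 4) is unaccounted for. Put n = 4v+3:
(4v+3)^4 + 3(4v+3)^2 - 12(4v+3) - 8 expands to 256v^4 + 768v^3 + 912v^2 + 456v + 64,
and factoring out 4 leaves 4(64v^4 + 192v^3 + 228v^2 + 114v + 16).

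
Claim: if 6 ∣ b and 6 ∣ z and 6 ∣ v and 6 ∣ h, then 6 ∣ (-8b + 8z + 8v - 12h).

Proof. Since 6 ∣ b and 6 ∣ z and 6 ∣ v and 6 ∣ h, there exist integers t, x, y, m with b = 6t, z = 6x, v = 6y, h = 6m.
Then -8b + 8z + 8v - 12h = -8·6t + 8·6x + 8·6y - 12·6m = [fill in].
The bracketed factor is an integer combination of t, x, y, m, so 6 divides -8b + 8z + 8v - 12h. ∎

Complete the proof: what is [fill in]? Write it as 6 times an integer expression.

Pull the common 6 out of every term: -8·6t + 8·6x + 8·6y - 12·6m = 6(-12m - 8t + 8x + 8y).
-12m - 8t + 8x + 8y is an integer, which exhibits the divisibility.

6(-12m - 8t + 8x + 8y)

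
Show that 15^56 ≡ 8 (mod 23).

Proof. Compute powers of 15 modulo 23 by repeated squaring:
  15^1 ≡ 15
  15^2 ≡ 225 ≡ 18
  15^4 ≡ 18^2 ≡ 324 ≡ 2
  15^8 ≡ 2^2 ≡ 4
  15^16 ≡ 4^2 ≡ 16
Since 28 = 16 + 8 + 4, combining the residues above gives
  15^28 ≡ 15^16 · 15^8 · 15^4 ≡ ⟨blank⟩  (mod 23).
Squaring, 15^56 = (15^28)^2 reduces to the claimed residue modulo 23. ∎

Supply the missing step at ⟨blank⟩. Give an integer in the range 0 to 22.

13

Multiply the listed residues: 16 · 4 · 2 = 64 → 128.
Reducing modulo 23: 128 = 5·23 + 13, so 15^28 ≡ 13.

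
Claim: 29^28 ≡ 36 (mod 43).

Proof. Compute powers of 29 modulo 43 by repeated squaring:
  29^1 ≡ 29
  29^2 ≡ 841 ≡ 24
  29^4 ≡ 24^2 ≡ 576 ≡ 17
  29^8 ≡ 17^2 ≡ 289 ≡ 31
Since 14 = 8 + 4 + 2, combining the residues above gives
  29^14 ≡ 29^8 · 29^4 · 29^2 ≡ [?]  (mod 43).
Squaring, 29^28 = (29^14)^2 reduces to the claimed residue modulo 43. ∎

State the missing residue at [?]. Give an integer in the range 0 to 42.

29^8 · 29^4 · 29^2 ≡ 31 · 17 · 24 = 12648.
12648 mod 43 = 6, so 29^14 ≡ 6 (mod 43).

6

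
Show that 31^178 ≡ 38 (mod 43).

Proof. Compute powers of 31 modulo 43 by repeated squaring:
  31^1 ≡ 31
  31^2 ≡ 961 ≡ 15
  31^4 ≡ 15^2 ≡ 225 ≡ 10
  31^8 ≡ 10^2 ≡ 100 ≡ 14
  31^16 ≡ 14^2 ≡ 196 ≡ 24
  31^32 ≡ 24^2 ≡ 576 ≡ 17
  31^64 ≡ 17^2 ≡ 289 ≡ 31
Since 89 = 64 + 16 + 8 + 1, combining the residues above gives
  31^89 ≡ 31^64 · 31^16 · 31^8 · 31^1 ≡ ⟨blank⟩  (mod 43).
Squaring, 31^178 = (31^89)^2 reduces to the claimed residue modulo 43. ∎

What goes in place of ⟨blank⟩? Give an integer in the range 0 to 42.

31^64 · 31^16 · 31^8 · 31^1 ≡ 31 · 24 · 14 · 31 = 322896.
322896 mod 43 = 9, so 31^89 ≡ 9 (mod 43).

9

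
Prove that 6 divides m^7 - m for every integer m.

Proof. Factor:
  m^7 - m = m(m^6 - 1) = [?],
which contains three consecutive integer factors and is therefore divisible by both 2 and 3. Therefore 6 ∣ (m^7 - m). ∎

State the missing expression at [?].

(m - 1)m(m + 1)(m^4 + m^2 + 1)

m^6 - 1 = (m^2 - 1)(m^4 + m^2 + 1), and m^2 - 1 = (m-1)(m+1).
So m(m^6 - 1) = (m - 1)m(m + 1)(m^4 + m^2 + 1).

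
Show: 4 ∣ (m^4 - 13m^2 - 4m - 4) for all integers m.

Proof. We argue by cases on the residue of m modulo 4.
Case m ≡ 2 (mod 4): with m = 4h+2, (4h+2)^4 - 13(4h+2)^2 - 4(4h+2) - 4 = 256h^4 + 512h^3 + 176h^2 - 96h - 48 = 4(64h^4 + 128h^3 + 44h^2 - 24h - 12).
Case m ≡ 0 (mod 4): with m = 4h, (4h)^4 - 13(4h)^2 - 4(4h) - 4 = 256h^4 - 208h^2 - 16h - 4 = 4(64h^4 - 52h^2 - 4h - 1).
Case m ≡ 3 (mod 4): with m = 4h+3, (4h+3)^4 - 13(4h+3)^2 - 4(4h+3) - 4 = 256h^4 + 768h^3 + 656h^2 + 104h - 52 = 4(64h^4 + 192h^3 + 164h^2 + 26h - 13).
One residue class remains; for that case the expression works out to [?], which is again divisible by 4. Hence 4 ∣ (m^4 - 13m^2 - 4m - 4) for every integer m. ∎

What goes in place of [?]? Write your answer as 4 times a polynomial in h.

Only m ≡ 1 (mod 4) is unaccounted for. Put m = 4h+1:
(4h+1)^4 - 13(4h+1)^2 - 4(4h+1) - 4 expands to 256h^4 + 256h^3 - 112h^2 - 104h - 20,
and factoring out 4 leaves 4(64h^4 + 64h^3 - 28h^2 - 26h - 5).

4(64h^4 + 64h^3 - 28h^2 - 26h - 5)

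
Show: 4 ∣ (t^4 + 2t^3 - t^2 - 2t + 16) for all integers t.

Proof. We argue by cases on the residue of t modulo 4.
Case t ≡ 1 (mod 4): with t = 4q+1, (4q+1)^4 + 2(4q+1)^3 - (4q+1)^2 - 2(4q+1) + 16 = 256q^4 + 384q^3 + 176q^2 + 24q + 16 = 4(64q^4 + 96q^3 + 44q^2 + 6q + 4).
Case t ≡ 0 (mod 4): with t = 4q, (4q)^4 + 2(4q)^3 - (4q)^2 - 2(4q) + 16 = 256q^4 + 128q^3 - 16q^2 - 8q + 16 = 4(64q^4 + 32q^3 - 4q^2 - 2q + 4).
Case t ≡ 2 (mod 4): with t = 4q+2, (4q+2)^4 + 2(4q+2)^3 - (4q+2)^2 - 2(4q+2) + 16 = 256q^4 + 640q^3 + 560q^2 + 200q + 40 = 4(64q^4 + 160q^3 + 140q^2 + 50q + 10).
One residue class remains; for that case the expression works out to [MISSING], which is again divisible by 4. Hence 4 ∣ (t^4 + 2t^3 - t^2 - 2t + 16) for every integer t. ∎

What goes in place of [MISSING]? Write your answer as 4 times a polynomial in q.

4(64q^4 + 224q^3 + 284q^2 + 154q + 34)

Only t ≡ 3 (mod 4) is unaccounted for. Put t = 4q+3:
(4q+3)^4 + 2(4q+3)^3 - (4q+3)^2 - 2(4q+3) + 16 expands to 256q^4 + 896q^3 + 1136q^2 + 616q + 136,
and factoring out 4 leaves 4(64q^4 + 224q^3 + 284q^2 + 154q + 34).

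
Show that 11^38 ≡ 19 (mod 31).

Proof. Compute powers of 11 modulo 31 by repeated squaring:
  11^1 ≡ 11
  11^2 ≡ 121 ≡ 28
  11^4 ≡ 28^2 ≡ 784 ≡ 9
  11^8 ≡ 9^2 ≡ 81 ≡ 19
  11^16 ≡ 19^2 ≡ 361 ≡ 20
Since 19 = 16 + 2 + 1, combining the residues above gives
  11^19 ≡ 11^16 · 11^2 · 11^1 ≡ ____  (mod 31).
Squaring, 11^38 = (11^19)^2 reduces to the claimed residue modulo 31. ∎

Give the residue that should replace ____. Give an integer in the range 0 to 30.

11^16 · 11^2 · 11^1 ≡ 20 · 28 · 11 = 6160.
6160 mod 31 = 22, so 11^19 ≡ 22 (mod 31).

22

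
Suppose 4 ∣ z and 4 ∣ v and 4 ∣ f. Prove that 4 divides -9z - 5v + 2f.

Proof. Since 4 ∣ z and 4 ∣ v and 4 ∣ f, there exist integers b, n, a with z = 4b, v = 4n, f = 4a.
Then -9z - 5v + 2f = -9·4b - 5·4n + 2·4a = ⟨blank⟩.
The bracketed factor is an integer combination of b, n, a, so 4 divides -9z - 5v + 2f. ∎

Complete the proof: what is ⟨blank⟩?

4(2a - 9b - 5n)

Pull the common 4 out of every term: -9·4b - 5·4n + 2·4a = 4(2a - 9b - 5n).
2a - 9b - 5n is an integer, which exhibits the divisibility.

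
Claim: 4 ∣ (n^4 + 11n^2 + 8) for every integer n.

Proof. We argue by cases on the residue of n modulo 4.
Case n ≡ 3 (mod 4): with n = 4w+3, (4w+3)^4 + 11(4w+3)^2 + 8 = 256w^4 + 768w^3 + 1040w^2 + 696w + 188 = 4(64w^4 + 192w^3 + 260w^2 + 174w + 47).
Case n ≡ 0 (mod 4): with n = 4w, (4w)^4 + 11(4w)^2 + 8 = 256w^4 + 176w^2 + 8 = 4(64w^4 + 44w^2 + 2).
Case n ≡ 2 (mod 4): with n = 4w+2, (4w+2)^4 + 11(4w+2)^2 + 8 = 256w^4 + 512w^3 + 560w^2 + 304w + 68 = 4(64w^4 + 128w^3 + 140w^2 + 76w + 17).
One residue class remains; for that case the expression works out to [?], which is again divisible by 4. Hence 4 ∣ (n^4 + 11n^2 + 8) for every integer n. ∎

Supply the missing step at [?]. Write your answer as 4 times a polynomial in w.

4(64w^4 + 64w^3 + 68w^2 + 26w + 5)

The residues treated are {3, 0, 2}, so the missing case is n ≡ 1 (mod 4); write n = 4w+1.
Then (4w+1)^4 + 11(4w+1)^2 + 8 = 256w^4 + 256w^3 + 272w^2 + 104w + 20 = 4(64w^4 + 64w^3 + 68w^2 + 26w + 5).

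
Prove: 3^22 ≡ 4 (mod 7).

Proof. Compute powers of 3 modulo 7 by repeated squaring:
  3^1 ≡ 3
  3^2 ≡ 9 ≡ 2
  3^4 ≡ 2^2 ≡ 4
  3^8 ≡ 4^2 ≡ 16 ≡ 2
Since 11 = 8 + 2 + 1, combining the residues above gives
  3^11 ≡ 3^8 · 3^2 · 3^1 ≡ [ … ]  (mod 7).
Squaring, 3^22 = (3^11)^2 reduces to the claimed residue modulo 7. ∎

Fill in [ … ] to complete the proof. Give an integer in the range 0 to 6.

Multiply the listed residues: 2 · 2 · 3 = 4 → 12.
Reducing modulo 7: 12 = 1·7 + 5, so 3^11 ≡ 5.

5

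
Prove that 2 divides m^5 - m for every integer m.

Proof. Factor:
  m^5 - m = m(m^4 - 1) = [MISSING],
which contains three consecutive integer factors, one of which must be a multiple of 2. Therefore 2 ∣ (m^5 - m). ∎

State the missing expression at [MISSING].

(m - 1)m(m + 1)(m^2 + 1)

m^4 - 1 = (m^2 - 1)(m^2 + 1), and m^2 - 1 = (m-1)(m+1).
So m(m^4 - 1) = (m - 1)m(m + 1)(m^2 + 1).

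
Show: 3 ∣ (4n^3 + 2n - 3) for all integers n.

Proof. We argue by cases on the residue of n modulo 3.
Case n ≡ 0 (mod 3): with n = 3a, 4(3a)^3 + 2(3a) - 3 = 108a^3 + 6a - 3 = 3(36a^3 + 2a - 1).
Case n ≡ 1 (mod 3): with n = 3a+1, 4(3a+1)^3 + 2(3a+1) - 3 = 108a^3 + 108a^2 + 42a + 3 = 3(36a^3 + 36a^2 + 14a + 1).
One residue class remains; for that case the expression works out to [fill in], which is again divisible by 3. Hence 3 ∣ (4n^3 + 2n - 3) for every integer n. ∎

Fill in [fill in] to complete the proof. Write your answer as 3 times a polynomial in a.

Only n ≡ 2 (mod 3) is unaccounted for. Put n = 3a+2:
4(3a+2)^3 + 2(3a+2) - 3 expands to 108a^3 + 216a^2 + 150a + 33,
and factoring out 3 leaves 3(36a^3 + 72a^2 + 50a + 11).

3(36a^3 + 72a^2 + 50a + 11)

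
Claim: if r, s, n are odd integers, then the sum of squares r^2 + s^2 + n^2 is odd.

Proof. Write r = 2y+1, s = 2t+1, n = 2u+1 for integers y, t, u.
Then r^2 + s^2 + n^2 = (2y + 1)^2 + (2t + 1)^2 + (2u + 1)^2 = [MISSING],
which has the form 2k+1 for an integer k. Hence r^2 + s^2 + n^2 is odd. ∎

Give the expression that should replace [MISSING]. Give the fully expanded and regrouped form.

Expanding: (2y + 1)^2 + (2t + 1)^2 + (2u + 1)^2 = 4t^2 + 4t + 4u^2 + 4u + 4y^2 + 4y + 3.
Every term except the constant is even, so this is 2(2t^2 + 2t + 2u^2 + 2u + 2y^2 + 2y + 1) + 1,
and 2t^2 + 2t + 2u^2 + 2u + 2y^2 + 2y + 1 ∈ ℤ gives the required form.

2(2t^2 + 2t + 2u^2 + 2u + 2y^2 + 2y + 1) + 1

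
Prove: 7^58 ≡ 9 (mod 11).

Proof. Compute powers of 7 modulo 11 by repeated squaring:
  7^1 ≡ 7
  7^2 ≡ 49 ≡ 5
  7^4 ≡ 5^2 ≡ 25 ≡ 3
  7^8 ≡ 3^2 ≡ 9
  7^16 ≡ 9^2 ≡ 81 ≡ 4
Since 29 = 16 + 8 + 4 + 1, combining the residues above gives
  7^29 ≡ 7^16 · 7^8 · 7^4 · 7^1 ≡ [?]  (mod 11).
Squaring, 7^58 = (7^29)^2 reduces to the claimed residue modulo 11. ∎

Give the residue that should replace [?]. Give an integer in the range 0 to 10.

Multiply the listed residues: 4 · 9 · 3 · 7 = 36 → 108 → 756.
Reducing modulo 11: 756 = 68·11 + 8, so 7^29 ≡ 8.

8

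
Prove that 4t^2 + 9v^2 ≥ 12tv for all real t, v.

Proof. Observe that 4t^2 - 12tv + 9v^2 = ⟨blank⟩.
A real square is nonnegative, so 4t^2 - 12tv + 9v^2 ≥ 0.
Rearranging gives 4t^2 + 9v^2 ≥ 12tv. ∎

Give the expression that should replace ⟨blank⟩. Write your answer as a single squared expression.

(2t - 3v)^2

The leading and trailing coefficients are 2^2 and 3^2, and 12 = 2·2·3, so the trinomial is (2t - 3v)^2.
Hence 4t^2 - 12tv + 9v^2 ≥ 0.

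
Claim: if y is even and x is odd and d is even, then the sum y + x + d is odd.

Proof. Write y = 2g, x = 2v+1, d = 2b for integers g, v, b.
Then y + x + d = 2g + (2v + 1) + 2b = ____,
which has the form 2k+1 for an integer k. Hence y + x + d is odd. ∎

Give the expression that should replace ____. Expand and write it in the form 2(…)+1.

2(b + g + v) + 1

Expanding: 2g + (2v + 1) + 2b = 2b + 2g + 2v + 1.
Every term except the constant is even, so this is 2(b + g + v) + 1,
and b + g + v ∈ ℤ gives the required form.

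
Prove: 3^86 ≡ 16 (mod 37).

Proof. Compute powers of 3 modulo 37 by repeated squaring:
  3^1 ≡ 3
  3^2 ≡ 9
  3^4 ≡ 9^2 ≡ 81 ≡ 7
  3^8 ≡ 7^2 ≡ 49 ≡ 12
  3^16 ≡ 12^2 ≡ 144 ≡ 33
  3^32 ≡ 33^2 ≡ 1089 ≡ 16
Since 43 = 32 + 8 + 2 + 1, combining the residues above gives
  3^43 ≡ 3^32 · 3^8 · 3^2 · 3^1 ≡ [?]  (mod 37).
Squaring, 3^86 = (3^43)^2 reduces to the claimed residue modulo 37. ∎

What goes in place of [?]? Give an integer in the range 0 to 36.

4

3^32 · 3^8 · 3^2 · 3^1 ≡ 16 · 12 · 9 · 3 = 5184.
5184 mod 37 = 4, so 3^43 ≡ 4 (mod 37).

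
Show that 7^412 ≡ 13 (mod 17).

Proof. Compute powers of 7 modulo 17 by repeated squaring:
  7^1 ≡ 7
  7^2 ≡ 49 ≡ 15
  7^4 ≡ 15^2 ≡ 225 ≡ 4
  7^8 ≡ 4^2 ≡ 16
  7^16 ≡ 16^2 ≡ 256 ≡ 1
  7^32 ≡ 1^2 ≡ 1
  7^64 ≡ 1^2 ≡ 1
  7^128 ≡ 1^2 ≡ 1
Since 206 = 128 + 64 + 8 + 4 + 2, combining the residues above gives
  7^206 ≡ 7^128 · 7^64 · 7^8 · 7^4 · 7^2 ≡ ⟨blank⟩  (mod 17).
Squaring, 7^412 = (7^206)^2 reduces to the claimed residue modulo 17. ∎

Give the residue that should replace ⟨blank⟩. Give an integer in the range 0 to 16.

8

7^128 · 7^64 · 7^8 · 7^4 · 7^2 ≡ 1 · 1 · 16 · 4 · 15 = 960.
960 mod 17 = 8, so 7^206 ≡ 8 (mod 17).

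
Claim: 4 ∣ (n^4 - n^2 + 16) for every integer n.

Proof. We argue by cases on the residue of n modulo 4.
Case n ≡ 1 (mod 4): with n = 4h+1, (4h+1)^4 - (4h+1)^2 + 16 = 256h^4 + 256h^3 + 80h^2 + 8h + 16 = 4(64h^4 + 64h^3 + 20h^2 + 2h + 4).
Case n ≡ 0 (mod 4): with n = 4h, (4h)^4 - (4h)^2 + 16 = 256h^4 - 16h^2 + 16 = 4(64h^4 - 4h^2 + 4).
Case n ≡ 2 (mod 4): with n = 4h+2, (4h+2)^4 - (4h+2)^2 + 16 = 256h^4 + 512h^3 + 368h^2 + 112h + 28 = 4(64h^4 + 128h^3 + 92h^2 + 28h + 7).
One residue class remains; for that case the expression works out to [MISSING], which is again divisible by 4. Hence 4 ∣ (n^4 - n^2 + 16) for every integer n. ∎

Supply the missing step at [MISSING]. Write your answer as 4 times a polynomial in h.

The residues treated are {1, 0, 2}, so the missing case is n ≡ 3 (mod 4); write n = 4h+3.
Then (4h+3)^4 - (4h+3)^2 + 16 = 256h^4 + 768h^3 + 848h^2 + 408h + 88 = 4(64h^4 + 192h^3 + 212h^2 + 102h + 22).

4(64h^4 + 192h^3 + 212h^2 + 102h + 22)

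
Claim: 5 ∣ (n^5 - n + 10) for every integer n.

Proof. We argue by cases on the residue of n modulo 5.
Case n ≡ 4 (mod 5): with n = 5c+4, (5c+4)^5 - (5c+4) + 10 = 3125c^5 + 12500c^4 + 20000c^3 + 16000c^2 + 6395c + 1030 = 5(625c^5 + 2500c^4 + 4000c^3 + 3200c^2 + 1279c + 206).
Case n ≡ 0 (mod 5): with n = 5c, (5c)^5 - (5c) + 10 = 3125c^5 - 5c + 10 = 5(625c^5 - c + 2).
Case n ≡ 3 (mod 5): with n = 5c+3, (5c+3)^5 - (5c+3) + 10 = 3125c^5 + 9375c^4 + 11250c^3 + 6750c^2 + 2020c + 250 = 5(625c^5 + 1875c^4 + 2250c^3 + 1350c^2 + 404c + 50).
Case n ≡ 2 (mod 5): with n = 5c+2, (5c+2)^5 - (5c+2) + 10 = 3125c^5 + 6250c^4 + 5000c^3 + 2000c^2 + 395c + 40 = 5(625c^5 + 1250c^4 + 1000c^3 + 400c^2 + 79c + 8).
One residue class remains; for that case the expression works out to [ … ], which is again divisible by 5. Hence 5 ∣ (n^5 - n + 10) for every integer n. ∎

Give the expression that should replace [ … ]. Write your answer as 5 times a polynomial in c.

5(625c^5 + 625c^4 + 250c^3 + 50c^2 + 4c + 2)

Only n ≡ 1 (mod 5) is unaccounted for. Put n = 5c+1:
(5c+1)^5 - (5c+1) + 10 expands to 3125c^5 + 3125c^4 + 1250c^3 + 250c^2 + 20c + 10,
and factoring out 5 leaves 5(625c^5 + 625c^4 + 250c^3 + 50c^2 + 4c + 2).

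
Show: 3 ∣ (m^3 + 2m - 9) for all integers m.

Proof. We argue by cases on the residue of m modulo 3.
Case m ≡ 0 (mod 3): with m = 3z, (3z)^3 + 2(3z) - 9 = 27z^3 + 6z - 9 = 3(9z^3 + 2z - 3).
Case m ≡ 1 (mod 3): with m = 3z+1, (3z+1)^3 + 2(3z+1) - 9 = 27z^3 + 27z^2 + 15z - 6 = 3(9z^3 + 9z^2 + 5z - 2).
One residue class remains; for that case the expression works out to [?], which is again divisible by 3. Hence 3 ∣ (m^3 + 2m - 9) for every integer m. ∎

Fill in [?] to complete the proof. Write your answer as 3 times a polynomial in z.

The residues treated are {0, 1}, so the missing case is m ≡ 2 (mod 3); write m = 3z+2.
Then (3z+2)^3 + 2(3z+2) - 9 = 27z^3 + 54z^2 + 42z + 3 = 3(9z^3 + 18z^2 + 14z + 1).

3(9z^3 + 18z^2 + 14z + 1)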